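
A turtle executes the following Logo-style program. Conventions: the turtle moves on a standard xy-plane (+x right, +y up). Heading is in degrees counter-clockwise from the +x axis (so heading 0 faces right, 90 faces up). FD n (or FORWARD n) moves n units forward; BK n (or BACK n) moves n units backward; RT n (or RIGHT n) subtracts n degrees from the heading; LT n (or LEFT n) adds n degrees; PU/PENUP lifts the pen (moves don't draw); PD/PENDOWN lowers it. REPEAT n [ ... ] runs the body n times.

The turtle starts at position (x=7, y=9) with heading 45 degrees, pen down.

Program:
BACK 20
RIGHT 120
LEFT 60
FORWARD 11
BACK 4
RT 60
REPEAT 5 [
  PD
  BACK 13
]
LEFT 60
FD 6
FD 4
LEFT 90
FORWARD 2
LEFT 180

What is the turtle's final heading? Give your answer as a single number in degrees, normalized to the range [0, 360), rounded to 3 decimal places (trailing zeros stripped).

Answer: 255

Derivation:
Executing turtle program step by step:
Start: pos=(7,9), heading=45, pen down
BK 20: (7,9) -> (-7.142,-5.142) [heading=45, draw]
RT 120: heading 45 -> 285
LT 60: heading 285 -> 345
FD 11: (-7.142,-5.142) -> (3.483,-7.989) [heading=345, draw]
BK 4: (3.483,-7.989) -> (-0.381,-6.954) [heading=345, draw]
RT 60: heading 345 -> 285
REPEAT 5 [
  -- iteration 1/5 --
  PD: pen down
  BK 13: (-0.381,-6.954) -> (-3.745,5.603) [heading=285, draw]
  -- iteration 2/5 --
  PD: pen down
  BK 13: (-3.745,5.603) -> (-7.11,18.16) [heading=285, draw]
  -- iteration 3/5 --
  PD: pen down
  BK 13: (-7.11,18.16) -> (-10.475,30.717) [heading=285, draw]
  -- iteration 4/5 --
  PD: pen down
  BK 13: (-10.475,30.717) -> (-13.839,43.274) [heading=285, draw]
  -- iteration 5/5 --
  PD: pen down
  BK 13: (-13.839,43.274) -> (-17.204,55.831) [heading=285, draw]
]
LT 60: heading 285 -> 345
FD 6: (-17.204,55.831) -> (-11.408,54.278) [heading=345, draw]
FD 4: (-11.408,54.278) -> (-7.545,53.243) [heading=345, draw]
LT 90: heading 345 -> 75
FD 2: (-7.545,53.243) -> (-7.027,55.175) [heading=75, draw]
LT 180: heading 75 -> 255
Final: pos=(-7.027,55.175), heading=255, 11 segment(s) drawn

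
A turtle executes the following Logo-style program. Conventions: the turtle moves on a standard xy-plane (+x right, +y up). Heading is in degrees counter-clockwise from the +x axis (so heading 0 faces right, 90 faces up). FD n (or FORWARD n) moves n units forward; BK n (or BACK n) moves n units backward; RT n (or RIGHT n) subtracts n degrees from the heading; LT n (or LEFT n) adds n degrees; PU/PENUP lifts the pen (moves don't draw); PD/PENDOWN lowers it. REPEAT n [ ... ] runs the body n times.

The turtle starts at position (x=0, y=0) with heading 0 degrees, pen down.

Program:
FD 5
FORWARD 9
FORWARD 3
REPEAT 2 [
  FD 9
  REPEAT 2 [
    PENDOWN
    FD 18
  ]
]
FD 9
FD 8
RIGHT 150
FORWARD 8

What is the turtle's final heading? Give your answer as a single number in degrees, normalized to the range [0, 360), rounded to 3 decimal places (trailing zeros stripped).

Executing turtle program step by step:
Start: pos=(0,0), heading=0, pen down
FD 5: (0,0) -> (5,0) [heading=0, draw]
FD 9: (5,0) -> (14,0) [heading=0, draw]
FD 3: (14,0) -> (17,0) [heading=0, draw]
REPEAT 2 [
  -- iteration 1/2 --
  FD 9: (17,0) -> (26,0) [heading=0, draw]
  REPEAT 2 [
    -- iteration 1/2 --
    PD: pen down
    FD 18: (26,0) -> (44,0) [heading=0, draw]
    -- iteration 2/2 --
    PD: pen down
    FD 18: (44,0) -> (62,0) [heading=0, draw]
  ]
  -- iteration 2/2 --
  FD 9: (62,0) -> (71,0) [heading=0, draw]
  REPEAT 2 [
    -- iteration 1/2 --
    PD: pen down
    FD 18: (71,0) -> (89,0) [heading=0, draw]
    -- iteration 2/2 --
    PD: pen down
    FD 18: (89,0) -> (107,0) [heading=0, draw]
  ]
]
FD 9: (107,0) -> (116,0) [heading=0, draw]
FD 8: (116,0) -> (124,0) [heading=0, draw]
RT 150: heading 0 -> 210
FD 8: (124,0) -> (117.072,-4) [heading=210, draw]
Final: pos=(117.072,-4), heading=210, 12 segment(s) drawn

Answer: 210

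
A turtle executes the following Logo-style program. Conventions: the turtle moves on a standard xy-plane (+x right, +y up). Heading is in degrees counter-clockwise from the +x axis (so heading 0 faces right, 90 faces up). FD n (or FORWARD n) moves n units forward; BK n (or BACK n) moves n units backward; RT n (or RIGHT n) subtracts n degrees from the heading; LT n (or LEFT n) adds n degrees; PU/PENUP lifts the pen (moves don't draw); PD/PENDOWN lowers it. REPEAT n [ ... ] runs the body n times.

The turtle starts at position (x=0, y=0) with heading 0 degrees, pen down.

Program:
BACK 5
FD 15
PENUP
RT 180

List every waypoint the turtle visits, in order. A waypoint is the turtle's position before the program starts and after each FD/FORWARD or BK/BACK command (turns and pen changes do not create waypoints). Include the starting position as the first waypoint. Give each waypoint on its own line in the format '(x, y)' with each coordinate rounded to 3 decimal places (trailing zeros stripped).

Answer: (0, 0)
(-5, 0)
(10, 0)

Derivation:
Executing turtle program step by step:
Start: pos=(0,0), heading=0, pen down
BK 5: (0,0) -> (-5,0) [heading=0, draw]
FD 15: (-5,0) -> (10,0) [heading=0, draw]
PU: pen up
RT 180: heading 0 -> 180
Final: pos=(10,0), heading=180, 2 segment(s) drawn
Waypoints (3 total):
(0, 0)
(-5, 0)
(10, 0)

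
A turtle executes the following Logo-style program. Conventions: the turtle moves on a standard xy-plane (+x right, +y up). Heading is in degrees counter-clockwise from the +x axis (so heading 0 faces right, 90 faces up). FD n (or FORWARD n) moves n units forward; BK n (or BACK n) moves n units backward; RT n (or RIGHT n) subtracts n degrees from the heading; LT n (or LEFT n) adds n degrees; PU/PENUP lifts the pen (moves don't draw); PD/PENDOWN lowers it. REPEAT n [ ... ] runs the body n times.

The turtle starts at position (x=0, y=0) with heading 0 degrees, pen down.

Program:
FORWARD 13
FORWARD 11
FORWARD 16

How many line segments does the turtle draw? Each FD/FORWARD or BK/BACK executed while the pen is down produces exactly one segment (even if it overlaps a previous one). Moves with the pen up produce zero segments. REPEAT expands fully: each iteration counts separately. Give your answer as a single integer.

Executing turtle program step by step:
Start: pos=(0,0), heading=0, pen down
FD 13: (0,0) -> (13,0) [heading=0, draw]
FD 11: (13,0) -> (24,0) [heading=0, draw]
FD 16: (24,0) -> (40,0) [heading=0, draw]
Final: pos=(40,0), heading=0, 3 segment(s) drawn
Segments drawn: 3

Answer: 3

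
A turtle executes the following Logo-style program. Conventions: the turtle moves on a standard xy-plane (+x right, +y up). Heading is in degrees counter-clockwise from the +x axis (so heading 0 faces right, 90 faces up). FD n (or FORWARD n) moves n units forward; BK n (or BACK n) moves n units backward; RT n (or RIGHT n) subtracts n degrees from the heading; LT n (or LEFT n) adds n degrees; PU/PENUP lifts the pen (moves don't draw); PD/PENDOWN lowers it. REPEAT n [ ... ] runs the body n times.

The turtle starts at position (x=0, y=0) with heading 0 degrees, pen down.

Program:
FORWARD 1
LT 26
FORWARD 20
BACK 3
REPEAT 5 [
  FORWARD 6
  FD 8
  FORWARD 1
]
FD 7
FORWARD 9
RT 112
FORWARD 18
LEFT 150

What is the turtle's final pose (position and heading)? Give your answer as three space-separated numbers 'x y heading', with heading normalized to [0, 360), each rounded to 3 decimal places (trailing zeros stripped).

Answer: 99.325 29.388 64

Derivation:
Executing turtle program step by step:
Start: pos=(0,0), heading=0, pen down
FD 1: (0,0) -> (1,0) [heading=0, draw]
LT 26: heading 0 -> 26
FD 20: (1,0) -> (18.976,8.767) [heading=26, draw]
BK 3: (18.976,8.767) -> (16.279,7.452) [heading=26, draw]
REPEAT 5 [
  -- iteration 1/5 --
  FD 6: (16.279,7.452) -> (21.672,10.083) [heading=26, draw]
  FD 8: (21.672,10.083) -> (28.863,13.59) [heading=26, draw]
  FD 1: (28.863,13.59) -> (29.761,14.028) [heading=26, draw]
  -- iteration 2/5 --
  FD 6: (29.761,14.028) -> (35.154,16.658) [heading=26, draw]
  FD 8: (35.154,16.658) -> (42.345,20.165) [heading=26, draw]
  FD 1: (42.345,20.165) -> (43.243,20.603) [heading=26, draw]
  -- iteration 3/5 --
  FD 6: (43.243,20.603) -> (48.636,23.234) [heading=26, draw]
  FD 8: (48.636,23.234) -> (55.826,26.741) [heading=26, draw]
  FD 1: (55.826,26.741) -> (56.725,27.179) [heading=26, draw]
  -- iteration 4/5 --
  FD 6: (56.725,27.179) -> (62.118,29.809) [heading=26, draw]
  FD 8: (62.118,29.809) -> (69.308,33.316) [heading=26, draw]
  FD 1: (69.308,33.316) -> (70.207,33.755) [heading=26, draw]
  -- iteration 5/5 --
  FD 6: (70.207,33.755) -> (75.6,36.385) [heading=26, draw]
  FD 8: (75.6,36.385) -> (82.79,39.892) [heading=26, draw]
  FD 1: (82.79,39.892) -> (83.689,40.33) [heading=26, draw]
]
FD 7: (83.689,40.33) -> (89.981,43.399) [heading=26, draw]
FD 9: (89.981,43.399) -> (98.07,47.344) [heading=26, draw]
RT 112: heading 26 -> 274
FD 18: (98.07,47.344) -> (99.325,29.388) [heading=274, draw]
LT 150: heading 274 -> 64
Final: pos=(99.325,29.388), heading=64, 21 segment(s) drawn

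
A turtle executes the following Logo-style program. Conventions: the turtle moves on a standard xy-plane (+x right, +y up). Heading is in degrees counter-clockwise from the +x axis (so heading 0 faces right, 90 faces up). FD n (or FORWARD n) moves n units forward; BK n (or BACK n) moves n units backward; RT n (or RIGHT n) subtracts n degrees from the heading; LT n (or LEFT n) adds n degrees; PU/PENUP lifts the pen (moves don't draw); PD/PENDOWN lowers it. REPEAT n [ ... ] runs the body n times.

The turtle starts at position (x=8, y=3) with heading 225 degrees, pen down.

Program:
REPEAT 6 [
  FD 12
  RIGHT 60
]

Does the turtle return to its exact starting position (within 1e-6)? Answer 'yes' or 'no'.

Answer: yes

Derivation:
Executing turtle program step by step:
Start: pos=(8,3), heading=225, pen down
REPEAT 6 [
  -- iteration 1/6 --
  FD 12: (8,3) -> (-0.485,-5.485) [heading=225, draw]
  RT 60: heading 225 -> 165
  -- iteration 2/6 --
  FD 12: (-0.485,-5.485) -> (-12.076,-2.379) [heading=165, draw]
  RT 60: heading 165 -> 105
  -- iteration 3/6 --
  FD 12: (-12.076,-2.379) -> (-15.182,9.212) [heading=105, draw]
  RT 60: heading 105 -> 45
  -- iteration 4/6 --
  FD 12: (-15.182,9.212) -> (-6.697,17.697) [heading=45, draw]
  RT 60: heading 45 -> 345
  -- iteration 5/6 --
  FD 12: (-6.697,17.697) -> (4.894,14.591) [heading=345, draw]
  RT 60: heading 345 -> 285
  -- iteration 6/6 --
  FD 12: (4.894,14.591) -> (8,3) [heading=285, draw]
  RT 60: heading 285 -> 225
]
Final: pos=(8,3), heading=225, 6 segment(s) drawn

Start position: (8, 3)
Final position: (8, 3)
Distance = 0; < 1e-6 -> CLOSED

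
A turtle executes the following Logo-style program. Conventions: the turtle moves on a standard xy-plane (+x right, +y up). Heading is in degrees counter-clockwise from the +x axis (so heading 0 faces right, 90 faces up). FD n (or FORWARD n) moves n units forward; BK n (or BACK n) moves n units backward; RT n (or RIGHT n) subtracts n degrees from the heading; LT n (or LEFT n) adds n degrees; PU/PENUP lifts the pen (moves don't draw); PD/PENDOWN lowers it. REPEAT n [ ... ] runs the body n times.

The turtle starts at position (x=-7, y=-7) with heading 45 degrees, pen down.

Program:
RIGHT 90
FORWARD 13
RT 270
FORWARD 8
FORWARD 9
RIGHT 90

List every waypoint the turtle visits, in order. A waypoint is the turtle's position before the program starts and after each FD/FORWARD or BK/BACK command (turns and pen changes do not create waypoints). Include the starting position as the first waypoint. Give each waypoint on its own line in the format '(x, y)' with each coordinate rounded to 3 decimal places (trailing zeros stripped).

Answer: (-7, -7)
(2.192, -16.192)
(7.849, -10.536)
(14.213, -4.172)

Derivation:
Executing turtle program step by step:
Start: pos=(-7,-7), heading=45, pen down
RT 90: heading 45 -> 315
FD 13: (-7,-7) -> (2.192,-16.192) [heading=315, draw]
RT 270: heading 315 -> 45
FD 8: (2.192,-16.192) -> (7.849,-10.536) [heading=45, draw]
FD 9: (7.849,-10.536) -> (14.213,-4.172) [heading=45, draw]
RT 90: heading 45 -> 315
Final: pos=(14.213,-4.172), heading=315, 3 segment(s) drawn
Waypoints (4 total):
(-7, -7)
(2.192, -16.192)
(7.849, -10.536)
(14.213, -4.172)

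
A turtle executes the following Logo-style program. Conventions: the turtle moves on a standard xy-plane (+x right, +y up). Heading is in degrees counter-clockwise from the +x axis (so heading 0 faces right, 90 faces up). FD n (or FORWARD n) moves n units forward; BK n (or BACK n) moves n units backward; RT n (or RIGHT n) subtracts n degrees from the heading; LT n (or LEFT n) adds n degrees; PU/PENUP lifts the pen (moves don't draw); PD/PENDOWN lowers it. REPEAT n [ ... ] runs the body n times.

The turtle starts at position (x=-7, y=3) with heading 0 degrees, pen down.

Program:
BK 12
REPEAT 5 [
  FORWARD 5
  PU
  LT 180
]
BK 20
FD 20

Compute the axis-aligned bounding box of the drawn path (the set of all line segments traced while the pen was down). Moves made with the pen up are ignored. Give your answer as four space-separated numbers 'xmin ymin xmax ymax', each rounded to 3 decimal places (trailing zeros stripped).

Executing turtle program step by step:
Start: pos=(-7,3), heading=0, pen down
BK 12: (-7,3) -> (-19,3) [heading=0, draw]
REPEAT 5 [
  -- iteration 1/5 --
  FD 5: (-19,3) -> (-14,3) [heading=0, draw]
  PU: pen up
  LT 180: heading 0 -> 180
  -- iteration 2/5 --
  FD 5: (-14,3) -> (-19,3) [heading=180, move]
  PU: pen up
  LT 180: heading 180 -> 0
  -- iteration 3/5 --
  FD 5: (-19,3) -> (-14,3) [heading=0, move]
  PU: pen up
  LT 180: heading 0 -> 180
  -- iteration 4/5 --
  FD 5: (-14,3) -> (-19,3) [heading=180, move]
  PU: pen up
  LT 180: heading 180 -> 0
  -- iteration 5/5 --
  FD 5: (-19,3) -> (-14,3) [heading=0, move]
  PU: pen up
  LT 180: heading 0 -> 180
]
BK 20: (-14,3) -> (6,3) [heading=180, move]
FD 20: (6,3) -> (-14,3) [heading=180, move]
Final: pos=(-14,3), heading=180, 2 segment(s) drawn

Segment endpoints: x in {-19, -14, -7}, y in {3}
xmin=-19, ymin=3, xmax=-7, ymax=3

Answer: -19 3 -7 3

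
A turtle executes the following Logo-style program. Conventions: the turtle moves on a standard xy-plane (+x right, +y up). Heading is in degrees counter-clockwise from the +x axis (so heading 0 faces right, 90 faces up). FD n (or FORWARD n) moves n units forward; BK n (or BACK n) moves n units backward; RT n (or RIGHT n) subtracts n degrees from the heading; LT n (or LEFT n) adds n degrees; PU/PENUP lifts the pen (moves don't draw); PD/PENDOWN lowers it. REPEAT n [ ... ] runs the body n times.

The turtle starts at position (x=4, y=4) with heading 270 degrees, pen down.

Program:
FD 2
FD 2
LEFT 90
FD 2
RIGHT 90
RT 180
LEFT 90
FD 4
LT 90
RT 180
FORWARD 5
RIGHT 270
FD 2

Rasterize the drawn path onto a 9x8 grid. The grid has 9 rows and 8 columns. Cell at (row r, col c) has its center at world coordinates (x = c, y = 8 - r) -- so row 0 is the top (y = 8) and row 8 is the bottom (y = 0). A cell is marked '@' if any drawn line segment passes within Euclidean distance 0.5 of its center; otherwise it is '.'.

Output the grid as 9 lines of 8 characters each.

Segment 0: (4,4) -> (4,2)
Segment 1: (4,2) -> (4,0)
Segment 2: (4,0) -> (6,-0)
Segment 3: (6,-0) -> (2,0)
Segment 4: (2,0) -> (2,5)
Segment 5: (2,5) -> (-0,5)

Answer: ........
........
........
@@@.....
..@.@...
..@.@...
..@.@...
..@.@...
..@@@@@.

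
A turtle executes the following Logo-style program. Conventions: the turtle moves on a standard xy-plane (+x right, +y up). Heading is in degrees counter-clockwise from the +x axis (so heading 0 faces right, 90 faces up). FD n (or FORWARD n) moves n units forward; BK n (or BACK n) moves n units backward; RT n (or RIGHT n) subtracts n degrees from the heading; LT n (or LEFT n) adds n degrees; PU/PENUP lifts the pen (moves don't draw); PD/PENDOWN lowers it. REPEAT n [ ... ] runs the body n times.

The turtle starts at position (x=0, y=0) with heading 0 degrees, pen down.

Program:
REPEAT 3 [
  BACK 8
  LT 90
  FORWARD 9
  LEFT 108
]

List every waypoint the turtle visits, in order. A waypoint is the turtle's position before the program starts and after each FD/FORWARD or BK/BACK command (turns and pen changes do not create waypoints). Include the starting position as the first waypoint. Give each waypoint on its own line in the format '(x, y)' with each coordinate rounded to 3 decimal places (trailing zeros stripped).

Answer: (0, 0)
(-8, 0)
(-8, 9)
(-0.392, 11.472)
(2.39, 2.913)
(-4.083, -1.79)
(-9.373, 5.491)

Derivation:
Executing turtle program step by step:
Start: pos=(0,0), heading=0, pen down
REPEAT 3 [
  -- iteration 1/3 --
  BK 8: (0,0) -> (-8,0) [heading=0, draw]
  LT 90: heading 0 -> 90
  FD 9: (-8,0) -> (-8,9) [heading=90, draw]
  LT 108: heading 90 -> 198
  -- iteration 2/3 --
  BK 8: (-8,9) -> (-0.392,11.472) [heading=198, draw]
  LT 90: heading 198 -> 288
  FD 9: (-0.392,11.472) -> (2.39,2.913) [heading=288, draw]
  LT 108: heading 288 -> 36
  -- iteration 3/3 --
  BK 8: (2.39,2.913) -> (-4.083,-1.79) [heading=36, draw]
  LT 90: heading 36 -> 126
  FD 9: (-4.083,-1.79) -> (-9.373,5.491) [heading=126, draw]
  LT 108: heading 126 -> 234
]
Final: pos=(-9.373,5.491), heading=234, 6 segment(s) drawn
Waypoints (7 total):
(0, 0)
(-8, 0)
(-8, 9)
(-0.392, 11.472)
(2.39, 2.913)
(-4.083, -1.79)
(-9.373, 5.491)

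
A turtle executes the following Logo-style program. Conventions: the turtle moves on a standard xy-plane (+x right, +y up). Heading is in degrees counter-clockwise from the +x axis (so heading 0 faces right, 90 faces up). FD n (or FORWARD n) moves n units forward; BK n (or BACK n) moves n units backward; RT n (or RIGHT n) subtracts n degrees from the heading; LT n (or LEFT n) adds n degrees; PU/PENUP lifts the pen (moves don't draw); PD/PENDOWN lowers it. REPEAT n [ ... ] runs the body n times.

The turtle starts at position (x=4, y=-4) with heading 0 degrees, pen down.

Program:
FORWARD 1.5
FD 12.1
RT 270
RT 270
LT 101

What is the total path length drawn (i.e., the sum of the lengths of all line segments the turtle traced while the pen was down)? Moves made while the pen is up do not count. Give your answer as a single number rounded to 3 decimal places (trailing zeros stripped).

Answer: 13.6

Derivation:
Executing turtle program step by step:
Start: pos=(4,-4), heading=0, pen down
FD 1.5: (4,-4) -> (5.5,-4) [heading=0, draw]
FD 12.1: (5.5,-4) -> (17.6,-4) [heading=0, draw]
RT 270: heading 0 -> 90
RT 270: heading 90 -> 180
LT 101: heading 180 -> 281
Final: pos=(17.6,-4), heading=281, 2 segment(s) drawn

Segment lengths:
  seg 1: (4,-4) -> (5.5,-4), length = 1.5
  seg 2: (5.5,-4) -> (17.6,-4), length = 12.1
Total = 13.6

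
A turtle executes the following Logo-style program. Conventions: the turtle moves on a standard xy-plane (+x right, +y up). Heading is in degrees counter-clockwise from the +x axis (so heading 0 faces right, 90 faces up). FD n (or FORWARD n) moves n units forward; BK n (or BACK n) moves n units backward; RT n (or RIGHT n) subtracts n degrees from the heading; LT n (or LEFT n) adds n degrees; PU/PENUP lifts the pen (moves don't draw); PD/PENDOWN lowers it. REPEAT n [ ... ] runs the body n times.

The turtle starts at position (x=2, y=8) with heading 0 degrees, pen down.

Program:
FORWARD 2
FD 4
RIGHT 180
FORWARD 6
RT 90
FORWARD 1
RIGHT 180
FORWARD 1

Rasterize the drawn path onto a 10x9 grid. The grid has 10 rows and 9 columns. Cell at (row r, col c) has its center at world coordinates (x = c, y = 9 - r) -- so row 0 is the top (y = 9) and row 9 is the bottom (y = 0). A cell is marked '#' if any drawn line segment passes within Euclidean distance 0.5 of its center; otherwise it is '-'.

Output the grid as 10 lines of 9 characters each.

Answer: --#------
--#######
---------
---------
---------
---------
---------
---------
---------
---------

Derivation:
Segment 0: (2,8) -> (4,8)
Segment 1: (4,8) -> (8,8)
Segment 2: (8,8) -> (2,8)
Segment 3: (2,8) -> (2,9)
Segment 4: (2,9) -> (2,8)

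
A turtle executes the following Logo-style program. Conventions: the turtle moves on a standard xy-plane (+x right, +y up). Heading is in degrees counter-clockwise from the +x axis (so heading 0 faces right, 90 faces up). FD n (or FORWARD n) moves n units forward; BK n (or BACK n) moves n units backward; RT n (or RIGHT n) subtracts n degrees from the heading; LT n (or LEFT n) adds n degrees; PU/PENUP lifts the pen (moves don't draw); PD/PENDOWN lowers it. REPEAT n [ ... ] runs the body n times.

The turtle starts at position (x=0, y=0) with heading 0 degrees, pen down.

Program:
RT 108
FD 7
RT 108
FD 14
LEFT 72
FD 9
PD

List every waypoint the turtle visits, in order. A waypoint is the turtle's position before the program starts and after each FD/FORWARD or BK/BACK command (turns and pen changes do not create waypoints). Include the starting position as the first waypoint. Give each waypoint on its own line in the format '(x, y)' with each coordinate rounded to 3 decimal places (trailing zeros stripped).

Answer: (0, 0)
(-2.163, -6.657)
(-13.489, 1.572)
(-20.771, -3.718)

Derivation:
Executing turtle program step by step:
Start: pos=(0,0), heading=0, pen down
RT 108: heading 0 -> 252
FD 7: (0,0) -> (-2.163,-6.657) [heading=252, draw]
RT 108: heading 252 -> 144
FD 14: (-2.163,-6.657) -> (-13.489,1.572) [heading=144, draw]
LT 72: heading 144 -> 216
FD 9: (-13.489,1.572) -> (-20.771,-3.718) [heading=216, draw]
PD: pen down
Final: pos=(-20.771,-3.718), heading=216, 3 segment(s) drawn
Waypoints (4 total):
(0, 0)
(-2.163, -6.657)
(-13.489, 1.572)
(-20.771, -3.718)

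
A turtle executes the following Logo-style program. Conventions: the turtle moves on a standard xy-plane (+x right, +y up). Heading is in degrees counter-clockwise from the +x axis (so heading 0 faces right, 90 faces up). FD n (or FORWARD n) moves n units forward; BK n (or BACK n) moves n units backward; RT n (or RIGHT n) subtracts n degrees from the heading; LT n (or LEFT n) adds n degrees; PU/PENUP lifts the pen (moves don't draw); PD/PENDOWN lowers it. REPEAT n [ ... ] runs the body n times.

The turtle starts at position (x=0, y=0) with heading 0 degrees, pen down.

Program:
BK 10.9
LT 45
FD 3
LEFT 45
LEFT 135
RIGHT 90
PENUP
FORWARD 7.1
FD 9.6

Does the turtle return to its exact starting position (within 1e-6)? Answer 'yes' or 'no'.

Answer: no

Derivation:
Executing turtle program step by step:
Start: pos=(0,0), heading=0, pen down
BK 10.9: (0,0) -> (-10.9,0) [heading=0, draw]
LT 45: heading 0 -> 45
FD 3: (-10.9,0) -> (-8.779,2.121) [heading=45, draw]
LT 45: heading 45 -> 90
LT 135: heading 90 -> 225
RT 90: heading 225 -> 135
PU: pen up
FD 7.1: (-8.779,2.121) -> (-13.799,7.142) [heading=135, move]
FD 9.6: (-13.799,7.142) -> (-20.587,13.93) [heading=135, move]
Final: pos=(-20.587,13.93), heading=135, 2 segment(s) drawn

Start position: (0, 0)
Final position: (-20.587, 13.93)
Distance = 24.857; >= 1e-6 -> NOT closed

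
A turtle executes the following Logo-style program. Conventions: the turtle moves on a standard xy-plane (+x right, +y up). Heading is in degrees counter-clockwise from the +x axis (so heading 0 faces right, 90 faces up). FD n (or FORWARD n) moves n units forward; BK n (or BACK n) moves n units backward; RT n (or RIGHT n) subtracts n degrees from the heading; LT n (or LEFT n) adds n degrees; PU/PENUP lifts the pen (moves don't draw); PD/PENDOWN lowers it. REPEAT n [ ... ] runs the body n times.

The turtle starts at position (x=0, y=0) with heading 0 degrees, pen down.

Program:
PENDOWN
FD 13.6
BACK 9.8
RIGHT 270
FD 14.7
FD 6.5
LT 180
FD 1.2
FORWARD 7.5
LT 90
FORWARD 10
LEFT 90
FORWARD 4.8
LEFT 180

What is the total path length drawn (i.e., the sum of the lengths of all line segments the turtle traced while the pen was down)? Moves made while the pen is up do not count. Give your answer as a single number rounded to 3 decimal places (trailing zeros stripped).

Answer: 68.1

Derivation:
Executing turtle program step by step:
Start: pos=(0,0), heading=0, pen down
PD: pen down
FD 13.6: (0,0) -> (13.6,0) [heading=0, draw]
BK 9.8: (13.6,0) -> (3.8,0) [heading=0, draw]
RT 270: heading 0 -> 90
FD 14.7: (3.8,0) -> (3.8,14.7) [heading=90, draw]
FD 6.5: (3.8,14.7) -> (3.8,21.2) [heading=90, draw]
LT 180: heading 90 -> 270
FD 1.2: (3.8,21.2) -> (3.8,20) [heading=270, draw]
FD 7.5: (3.8,20) -> (3.8,12.5) [heading=270, draw]
LT 90: heading 270 -> 0
FD 10: (3.8,12.5) -> (13.8,12.5) [heading=0, draw]
LT 90: heading 0 -> 90
FD 4.8: (13.8,12.5) -> (13.8,17.3) [heading=90, draw]
LT 180: heading 90 -> 270
Final: pos=(13.8,17.3), heading=270, 8 segment(s) drawn

Segment lengths:
  seg 1: (0,0) -> (13.6,0), length = 13.6
  seg 2: (13.6,0) -> (3.8,0), length = 9.8
  seg 3: (3.8,0) -> (3.8,14.7), length = 14.7
  seg 4: (3.8,14.7) -> (3.8,21.2), length = 6.5
  seg 5: (3.8,21.2) -> (3.8,20), length = 1.2
  seg 6: (3.8,20) -> (3.8,12.5), length = 7.5
  seg 7: (3.8,12.5) -> (13.8,12.5), length = 10
  seg 8: (13.8,12.5) -> (13.8,17.3), length = 4.8
Total = 68.1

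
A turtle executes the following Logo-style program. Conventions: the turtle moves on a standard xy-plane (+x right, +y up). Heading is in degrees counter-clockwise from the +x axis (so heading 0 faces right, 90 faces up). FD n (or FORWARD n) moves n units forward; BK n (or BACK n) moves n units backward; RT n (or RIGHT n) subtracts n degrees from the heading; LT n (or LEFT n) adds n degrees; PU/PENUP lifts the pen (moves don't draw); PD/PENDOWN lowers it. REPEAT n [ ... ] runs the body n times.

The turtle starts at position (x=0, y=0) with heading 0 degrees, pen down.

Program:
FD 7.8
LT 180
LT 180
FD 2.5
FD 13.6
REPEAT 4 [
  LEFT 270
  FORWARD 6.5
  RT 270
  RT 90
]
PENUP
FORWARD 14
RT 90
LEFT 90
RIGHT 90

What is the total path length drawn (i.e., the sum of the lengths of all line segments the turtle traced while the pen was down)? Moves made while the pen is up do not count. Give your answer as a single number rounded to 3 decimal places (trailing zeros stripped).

Answer: 49.9

Derivation:
Executing turtle program step by step:
Start: pos=(0,0), heading=0, pen down
FD 7.8: (0,0) -> (7.8,0) [heading=0, draw]
LT 180: heading 0 -> 180
LT 180: heading 180 -> 0
FD 2.5: (7.8,0) -> (10.3,0) [heading=0, draw]
FD 13.6: (10.3,0) -> (23.9,0) [heading=0, draw]
REPEAT 4 [
  -- iteration 1/4 --
  LT 270: heading 0 -> 270
  FD 6.5: (23.9,0) -> (23.9,-6.5) [heading=270, draw]
  RT 270: heading 270 -> 0
  RT 90: heading 0 -> 270
  -- iteration 2/4 --
  LT 270: heading 270 -> 180
  FD 6.5: (23.9,-6.5) -> (17.4,-6.5) [heading=180, draw]
  RT 270: heading 180 -> 270
  RT 90: heading 270 -> 180
  -- iteration 3/4 --
  LT 270: heading 180 -> 90
  FD 6.5: (17.4,-6.5) -> (17.4,0) [heading=90, draw]
  RT 270: heading 90 -> 180
  RT 90: heading 180 -> 90
  -- iteration 4/4 --
  LT 270: heading 90 -> 0
  FD 6.5: (17.4,0) -> (23.9,0) [heading=0, draw]
  RT 270: heading 0 -> 90
  RT 90: heading 90 -> 0
]
PU: pen up
FD 14: (23.9,0) -> (37.9,0) [heading=0, move]
RT 90: heading 0 -> 270
LT 90: heading 270 -> 0
RT 90: heading 0 -> 270
Final: pos=(37.9,0), heading=270, 7 segment(s) drawn

Segment lengths:
  seg 1: (0,0) -> (7.8,0), length = 7.8
  seg 2: (7.8,0) -> (10.3,0), length = 2.5
  seg 3: (10.3,0) -> (23.9,0), length = 13.6
  seg 4: (23.9,0) -> (23.9,-6.5), length = 6.5
  seg 5: (23.9,-6.5) -> (17.4,-6.5), length = 6.5
  seg 6: (17.4,-6.5) -> (17.4,0), length = 6.5
  seg 7: (17.4,0) -> (23.9,0), length = 6.5
Total = 49.9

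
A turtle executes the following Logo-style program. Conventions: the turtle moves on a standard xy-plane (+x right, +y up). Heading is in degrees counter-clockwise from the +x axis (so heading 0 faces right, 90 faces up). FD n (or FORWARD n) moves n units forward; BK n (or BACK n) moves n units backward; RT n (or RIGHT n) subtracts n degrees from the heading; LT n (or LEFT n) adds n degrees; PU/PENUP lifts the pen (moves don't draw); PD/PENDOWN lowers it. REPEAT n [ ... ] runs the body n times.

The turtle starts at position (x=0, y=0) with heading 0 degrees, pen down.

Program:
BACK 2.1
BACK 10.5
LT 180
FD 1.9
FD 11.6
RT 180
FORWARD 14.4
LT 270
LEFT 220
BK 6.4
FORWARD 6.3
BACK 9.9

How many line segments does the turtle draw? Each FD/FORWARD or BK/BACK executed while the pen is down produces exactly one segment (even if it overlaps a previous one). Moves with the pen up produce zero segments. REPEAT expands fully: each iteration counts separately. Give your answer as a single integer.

Answer: 8

Derivation:
Executing turtle program step by step:
Start: pos=(0,0), heading=0, pen down
BK 2.1: (0,0) -> (-2.1,0) [heading=0, draw]
BK 10.5: (-2.1,0) -> (-12.6,0) [heading=0, draw]
LT 180: heading 0 -> 180
FD 1.9: (-12.6,0) -> (-14.5,0) [heading=180, draw]
FD 11.6: (-14.5,0) -> (-26.1,0) [heading=180, draw]
RT 180: heading 180 -> 0
FD 14.4: (-26.1,0) -> (-11.7,0) [heading=0, draw]
LT 270: heading 0 -> 270
LT 220: heading 270 -> 130
BK 6.4: (-11.7,0) -> (-7.586,-4.903) [heading=130, draw]
FD 6.3: (-7.586,-4.903) -> (-11.636,-0.077) [heading=130, draw]
BK 9.9: (-11.636,-0.077) -> (-5.272,-7.66) [heading=130, draw]
Final: pos=(-5.272,-7.66), heading=130, 8 segment(s) drawn
Segments drawn: 8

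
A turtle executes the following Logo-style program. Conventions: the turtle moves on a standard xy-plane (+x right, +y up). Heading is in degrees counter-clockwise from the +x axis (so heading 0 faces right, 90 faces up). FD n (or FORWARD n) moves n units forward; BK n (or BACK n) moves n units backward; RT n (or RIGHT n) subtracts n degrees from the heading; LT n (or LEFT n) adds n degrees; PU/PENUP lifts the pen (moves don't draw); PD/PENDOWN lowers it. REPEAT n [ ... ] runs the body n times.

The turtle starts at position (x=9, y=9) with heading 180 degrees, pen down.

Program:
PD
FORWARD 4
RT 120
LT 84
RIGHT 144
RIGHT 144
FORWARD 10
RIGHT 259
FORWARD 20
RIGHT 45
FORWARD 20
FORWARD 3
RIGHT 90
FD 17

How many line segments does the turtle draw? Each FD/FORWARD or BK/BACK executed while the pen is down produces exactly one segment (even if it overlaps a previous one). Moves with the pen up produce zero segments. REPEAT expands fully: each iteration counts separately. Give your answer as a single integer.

Answer: 6

Derivation:
Executing turtle program step by step:
Start: pos=(9,9), heading=180, pen down
PD: pen down
FD 4: (9,9) -> (5,9) [heading=180, draw]
RT 120: heading 180 -> 60
LT 84: heading 60 -> 144
RT 144: heading 144 -> 0
RT 144: heading 0 -> 216
FD 10: (5,9) -> (-3.09,3.122) [heading=216, draw]
RT 259: heading 216 -> 317
FD 20: (-3.09,3.122) -> (11.537,-10.518) [heading=317, draw]
RT 45: heading 317 -> 272
FD 20: (11.537,-10.518) -> (12.235,-30.506) [heading=272, draw]
FD 3: (12.235,-30.506) -> (12.34,-33.504) [heading=272, draw]
RT 90: heading 272 -> 182
FD 17: (12.34,-33.504) -> (-4.65,-34.097) [heading=182, draw]
Final: pos=(-4.65,-34.097), heading=182, 6 segment(s) drawn
Segments drawn: 6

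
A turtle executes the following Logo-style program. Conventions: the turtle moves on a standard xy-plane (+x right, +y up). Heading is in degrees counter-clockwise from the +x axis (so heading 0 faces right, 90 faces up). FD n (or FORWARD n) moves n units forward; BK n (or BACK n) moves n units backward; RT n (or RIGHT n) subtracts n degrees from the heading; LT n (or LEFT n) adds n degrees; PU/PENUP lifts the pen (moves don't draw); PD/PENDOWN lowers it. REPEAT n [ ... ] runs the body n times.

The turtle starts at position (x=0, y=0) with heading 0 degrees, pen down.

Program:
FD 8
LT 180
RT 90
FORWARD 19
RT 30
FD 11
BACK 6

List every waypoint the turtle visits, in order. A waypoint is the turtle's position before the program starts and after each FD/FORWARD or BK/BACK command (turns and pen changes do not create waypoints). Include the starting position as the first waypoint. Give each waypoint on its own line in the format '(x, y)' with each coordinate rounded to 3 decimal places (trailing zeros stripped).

Executing turtle program step by step:
Start: pos=(0,0), heading=0, pen down
FD 8: (0,0) -> (8,0) [heading=0, draw]
LT 180: heading 0 -> 180
RT 90: heading 180 -> 90
FD 19: (8,0) -> (8,19) [heading=90, draw]
RT 30: heading 90 -> 60
FD 11: (8,19) -> (13.5,28.526) [heading=60, draw]
BK 6: (13.5,28.526) -> (10.5,23.33) [heading=60, draw]
Final: pos=(10.5,23.33), heading=60, 4 segment(s) drawn
Waypoints (5 total):
(0, 0)
(8, 0)
(8, 19)
(13.5, 28.526)
(10.5, 23.33)

Answer: (0, 0)
(8, 0)
(8, 19)
(13.5, 28.526)
(10.5, 23.33)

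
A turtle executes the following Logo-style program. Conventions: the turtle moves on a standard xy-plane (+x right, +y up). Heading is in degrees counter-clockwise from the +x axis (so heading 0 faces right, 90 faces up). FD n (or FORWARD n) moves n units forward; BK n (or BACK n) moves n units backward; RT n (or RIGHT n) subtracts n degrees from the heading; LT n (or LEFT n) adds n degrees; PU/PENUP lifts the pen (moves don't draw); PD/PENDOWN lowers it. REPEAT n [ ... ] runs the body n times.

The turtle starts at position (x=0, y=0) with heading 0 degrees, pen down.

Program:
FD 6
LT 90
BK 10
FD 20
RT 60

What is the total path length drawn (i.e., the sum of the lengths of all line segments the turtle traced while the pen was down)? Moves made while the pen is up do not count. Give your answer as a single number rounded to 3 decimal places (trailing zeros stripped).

Executing turtle program step by step:
Start: pos=(0,0), heading=0, pen down
FD 6: (0,0) -> (6,0) [heading=0, draw]
LT 90: heading 0 -> 90
BK 10: (6,0) -> (6,-10) [heading=90, draw]
FD 20: (6,-10) -> (6,10) [heading=90, draw]
RT 60: heading 90 -> 30
Final: pos=(6,10), heading=30, 3 segment(s) drawn

Segment lengths:
  seg 1: (0,0) -> (6,0), length = 6
  seg 2: (6,0) -> (6,-10), length = 10
  seg 3: (6,-10) -> (6,10), length = 20
Total = 36

Answer: 36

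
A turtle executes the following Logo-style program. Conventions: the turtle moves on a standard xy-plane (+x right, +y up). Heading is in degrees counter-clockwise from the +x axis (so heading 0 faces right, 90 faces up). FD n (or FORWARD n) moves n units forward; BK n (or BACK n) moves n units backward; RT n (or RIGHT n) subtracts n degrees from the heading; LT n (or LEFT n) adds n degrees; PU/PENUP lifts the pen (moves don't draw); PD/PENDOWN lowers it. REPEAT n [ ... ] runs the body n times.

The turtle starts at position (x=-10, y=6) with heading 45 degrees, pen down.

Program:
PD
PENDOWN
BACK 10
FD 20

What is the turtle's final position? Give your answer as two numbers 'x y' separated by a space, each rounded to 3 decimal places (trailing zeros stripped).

Executing turtle program step by step:
Start: pos=(-10,6), heading=45, pen down
PD: pen down
PD: pen down
BK 10: (-10,6) -> (-17.071,-1.071) [heading=45, draw]
FD 20: (-17.071,-1.071) -> (-2.929,13.071) [heading=45, draw]
Final: pos=(-2.929,13.071), heading=45, 2 segment(s) drawn

Answer: -2.929 13.071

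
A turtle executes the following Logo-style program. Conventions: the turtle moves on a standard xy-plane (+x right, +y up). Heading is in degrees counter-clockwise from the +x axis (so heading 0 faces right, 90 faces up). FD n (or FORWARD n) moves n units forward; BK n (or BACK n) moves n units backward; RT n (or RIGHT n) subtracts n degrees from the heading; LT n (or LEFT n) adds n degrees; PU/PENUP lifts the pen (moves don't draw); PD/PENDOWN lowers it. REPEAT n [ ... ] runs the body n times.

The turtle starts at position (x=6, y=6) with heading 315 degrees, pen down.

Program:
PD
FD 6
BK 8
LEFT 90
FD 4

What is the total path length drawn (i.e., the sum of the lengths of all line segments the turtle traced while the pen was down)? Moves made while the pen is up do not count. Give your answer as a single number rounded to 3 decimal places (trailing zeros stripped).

Executing turtle program step by step:
Start: pos=(6,6), heading=315, pen down
PD: pen down
FD 6: (6,6) -> (10.243,1.757) [heading=315, draw]
BK 8: (10.243,1.757) -> (4.586,7.414) [heading=315, draw]
LT 90: heading 315 -> 45
FD 4: (4.586,7.414) -> (7.414,10.243) [heading=45, draw]
Final: pos=(7.414,10.243), heading=45, 3 segment(s) drawn

Segment lengths:
  seg 1: (6,6) -> (10.243,1.757), length = 6
  seg 2: (10.243,1.757) -> (4.586,7.414), length = 8
  seg 3: (4.586,7.414) -> (7.414,10.243), length = 4
Total = 18

Answer: 18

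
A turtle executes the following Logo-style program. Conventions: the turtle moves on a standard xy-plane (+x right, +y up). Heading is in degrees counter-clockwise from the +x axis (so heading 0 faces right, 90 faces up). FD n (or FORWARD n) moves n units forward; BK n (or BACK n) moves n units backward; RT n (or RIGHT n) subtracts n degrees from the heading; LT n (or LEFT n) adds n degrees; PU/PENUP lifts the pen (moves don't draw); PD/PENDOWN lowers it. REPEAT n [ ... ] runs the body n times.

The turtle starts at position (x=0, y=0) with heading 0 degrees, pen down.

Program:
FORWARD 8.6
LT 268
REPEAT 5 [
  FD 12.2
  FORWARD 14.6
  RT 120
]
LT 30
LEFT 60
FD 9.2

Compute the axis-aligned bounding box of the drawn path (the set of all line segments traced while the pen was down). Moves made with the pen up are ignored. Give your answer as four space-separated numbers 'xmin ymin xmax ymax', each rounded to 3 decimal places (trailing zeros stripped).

Answer: -19.382 -26.784 8.6 0

Derivation:
Executing turtle program step by step:
Start: pos=(0,0), heading=0, pen down
FD 8.6: (0,0) -> (8.6,0) [heading=0, draw]
LT 268: heading 0 -> 268
REPEAT 5 [
  -- iteration 1/5 --
  FD 12.2: (8.6,0) -> (8.174,-12.193) [heading=268, draw]
  FD 14.6: (8.174,-12.193) -> (7.665,-26.784) [heading=268, draw]
  RT 120: heading 268 -> 148
  -- iteration 2/5 --
  FD 12.2: (7.665,-26.784) -> (-2.681,-20.319) [heading=148, draw]
  FD 14.6: (-2.681,-20.319) -> (-15.063,-12.582) [heading=148, draw]
  RT 120: heading 148 -> 28
  -- iteration 3/5 --
  FD 12.2: (-15.063,-12.582) -> (-4.291,-6.854) [heading=28, draw]
  FD 14.6: (-4.291,-6.854) -> (8.6,0) [heading=28, draw]
  RT 120: heading 28 -> 268
  -- iteration 4/5 --
  FD 12.2: (8.6,0) -> (8.174,-12.193) [heading=268, draw]
  FD 14.6: (8.174,-12.193) -> (7.665,-26.784) [heading=268, draw]
  RT 120: heading 268 -> 148
  -- iteration 5/5 --
  FD 12.2: (7.665,-26.784) -> (-2.681,-20.319) [heading=148, draw]
  FD 14.6: (-2.681,-20.319) -> (-15.063,-12.582) [heading=148, draw]
  RT 120: heading 148 -> 28
]
LT 30: heading 28 -> 58
LT 60: heading 58 -> 118
FD 9.2: (-15.063,-12.582) -> (-19.382,-4.459) [heading=118, draw]
Final: pos=(-19.382,-4.459), heading=118, 12 segment(s) drawn

Segment endpoints: x in {-19.382, -15.063, -15.063, -4.291, -2.681, -2.681, 0, 7.665, 7.665, 8.174, 8.174, 8.6, 8.6}, y in {-26.784, -20.319, -20.319, -12.582, -12.582, -12.193, -6.854, -4.459, 0}
xmin=-19.382, ymin=-26.784, xmax=8.6, ymax=0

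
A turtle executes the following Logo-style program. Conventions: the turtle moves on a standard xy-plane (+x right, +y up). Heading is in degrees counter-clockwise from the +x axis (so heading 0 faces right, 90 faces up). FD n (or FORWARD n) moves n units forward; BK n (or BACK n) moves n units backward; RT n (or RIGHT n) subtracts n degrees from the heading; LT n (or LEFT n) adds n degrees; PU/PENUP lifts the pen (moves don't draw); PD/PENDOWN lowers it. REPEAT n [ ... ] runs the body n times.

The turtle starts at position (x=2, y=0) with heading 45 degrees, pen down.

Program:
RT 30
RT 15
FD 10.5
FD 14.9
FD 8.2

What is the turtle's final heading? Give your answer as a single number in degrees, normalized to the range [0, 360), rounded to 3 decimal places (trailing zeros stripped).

Answer: 0

Derivation:
Executing turtle program step by step:
Start: pos=(2,0), heading=45, pen down
RT 30: heading 45 -> 15
RT 15: heading 15 -> 0
FD 10.5: (2,0) -> (12.5,0) [heading=0, draw]
FD 14.9: (12.5,0) -> (27.4,0) [heading=0, draw]
FD 8.2: (27.4,0) -> (35.6,0) [heading=0, draw]
Final: pos=(35.6,0), heading=0, 3 segment(s) drawn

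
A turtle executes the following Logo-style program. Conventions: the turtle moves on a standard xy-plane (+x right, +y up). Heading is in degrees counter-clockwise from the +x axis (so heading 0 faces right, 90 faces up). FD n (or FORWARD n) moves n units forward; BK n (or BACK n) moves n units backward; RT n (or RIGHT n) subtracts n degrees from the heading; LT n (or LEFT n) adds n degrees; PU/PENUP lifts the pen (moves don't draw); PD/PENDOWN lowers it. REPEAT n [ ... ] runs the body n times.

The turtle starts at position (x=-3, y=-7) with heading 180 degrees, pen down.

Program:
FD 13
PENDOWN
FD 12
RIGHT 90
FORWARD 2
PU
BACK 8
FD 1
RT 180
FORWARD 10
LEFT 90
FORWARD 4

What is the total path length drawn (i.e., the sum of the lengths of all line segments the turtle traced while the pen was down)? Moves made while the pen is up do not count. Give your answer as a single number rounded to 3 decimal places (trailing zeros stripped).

Answer: 27

Derivation:
Executing turtle program step by step:
Start: pos=(-3,-7), heading=180, pen down
FD 13: (-3,-7) -> (-16,-7) [heading=180, draw]
PD: pen down
FD 12: (-16,-7) -> (-28,-7) [heading=180, draw]
RT 90: heading 180 -> 90
FD 2: (-28,-7) -> (-28,-5) [heading=90, draw]
PU: pen up
BK 8: (-28,-5) -> (-28,-13) [heading=90, move]
FD 1: (-28,-13) -> (-28,-12) [heading=90, move]
RT 180: heading 90 -> 270
FD 10: (-28,-12) -> (-28,-22) [heading=270, move]
LT 90: heading 270 -> 0
FD 4: (-28,-22) -> (-24,-22) [heading=0, move]
Final: pos=(-24,-22), heading=0, 3 segment(s) drawn

Segment lengths:
  seg 1: (-3,-7) -> (-16,-7), length = 13
  seg 2: (-16,-7) -> (-28,-7), length = 12
  seg 3: (-28,-7) -> (-28,-5), length = 2
Total = 27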